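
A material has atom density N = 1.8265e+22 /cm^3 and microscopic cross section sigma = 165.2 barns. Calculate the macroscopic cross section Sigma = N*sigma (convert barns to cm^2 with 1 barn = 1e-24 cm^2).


Sigma = N * sigma_barns * 1e-24
Sigma = 1.8265e+22 * 165.2 * 1e-24
Sigma = 3.0174 /cm

3.0174


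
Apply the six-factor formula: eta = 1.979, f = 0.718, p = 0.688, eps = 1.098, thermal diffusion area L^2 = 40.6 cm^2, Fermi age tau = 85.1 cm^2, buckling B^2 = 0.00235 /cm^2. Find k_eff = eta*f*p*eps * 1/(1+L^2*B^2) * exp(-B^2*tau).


k_inf = eta*f*p*eps = 1.979*0.718*0.688*1.098 = 1.073399
P_TNL = 1/(1 + L^2*B^2) = 1/(1 + 40.6*0.00235) = 0.9129002
P_FNL = exp(-B^2*tau) = exp(-0.00235*85.1) = 0.8187430
k_eff = k_inf * P_TNL * P_FNL = 1.073399 * 0.9129002 * 0.8187430
k_eff = 0.80229

0.80229


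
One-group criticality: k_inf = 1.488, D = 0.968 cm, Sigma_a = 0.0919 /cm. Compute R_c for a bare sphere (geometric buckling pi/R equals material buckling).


L^2 = D / Sigma_a = 0.968 / 0.0919 = 10.53319 cm^2
B_m^2 = (k_inf - 1) / L^2 = (1.488 - 1) / 10.53319 = 0.04632974 /cm^2
For a bare sphere: B_g = pi/R, so R_c = pi / sqrt(B_m^2)
R_c = pi / sqrt(0.04632974) = 14.596 cm

14.596


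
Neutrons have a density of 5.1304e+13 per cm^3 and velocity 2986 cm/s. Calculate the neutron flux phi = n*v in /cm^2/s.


phi = n * v
phi = 5.1304e+13 * 2986
phi = 1.5319e+17 /cm^2/s

1.5319e+17


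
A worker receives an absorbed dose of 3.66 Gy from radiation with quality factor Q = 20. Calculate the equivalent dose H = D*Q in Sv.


H = D * Q
H = 3.66 * 20
H = 73.200 Sv

73.200


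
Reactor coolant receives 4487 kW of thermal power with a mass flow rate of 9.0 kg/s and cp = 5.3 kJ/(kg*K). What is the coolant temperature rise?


dT = Q / (m_dot * cp)
dT = 4487 / (9.0 * 5.3)
dT = 94.067 C

94.067


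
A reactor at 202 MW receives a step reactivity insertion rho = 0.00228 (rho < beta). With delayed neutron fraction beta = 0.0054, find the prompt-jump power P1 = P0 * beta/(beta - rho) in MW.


P1/P0 = beta / (beta - rho)
P1/P0 = 0.0054 / (0.0054 - 0.00228) = 1.730769
P1 = 202 * 1.730769 = 349.62 MW

349.62


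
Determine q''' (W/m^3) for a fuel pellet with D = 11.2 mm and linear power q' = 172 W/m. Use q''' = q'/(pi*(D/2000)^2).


r = D / 2 / 1000 = 11.2 / 2 / 1000 = 0.0056 m
q''' = q' / (pi * r^2)
q''' = 172 / (pi * 0.0056^2)
q''' = 1.7458e+06 W/m^3

1.7458e+06


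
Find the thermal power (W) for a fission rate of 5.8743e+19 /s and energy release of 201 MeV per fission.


P = fission_rate * E_MeV * 1.602e-13
P = 5.8743e+19 * 201 * 1.602e-13
P = 1.8915e+09 W

1.8915e+09


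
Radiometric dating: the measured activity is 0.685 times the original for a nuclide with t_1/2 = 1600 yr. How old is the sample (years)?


lambda = ln(2) / t_half = ln(2) / 1600 = 4.332170e-04 /yr
t = -ln(A/A0) / lambda
t = -ln(0.685) / 4.332170e-04
t = 873.32 yr

873.32


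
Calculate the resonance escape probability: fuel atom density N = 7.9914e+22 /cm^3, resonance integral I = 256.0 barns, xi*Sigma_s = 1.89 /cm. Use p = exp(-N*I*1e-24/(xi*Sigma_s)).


p = exp(-N * I * 1e-24 / (xi*Sigma_s))
p = exp(-7.9914e+22 * 256.0 * 1e-24 / 1.89)
p = 1.9909e-05

1.9909e-05


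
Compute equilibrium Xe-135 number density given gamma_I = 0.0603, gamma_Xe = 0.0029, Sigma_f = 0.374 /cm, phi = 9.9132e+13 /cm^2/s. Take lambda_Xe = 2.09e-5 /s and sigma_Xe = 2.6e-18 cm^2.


Xe_eq = (gamma_I + gamma_Xe) * Sigma_f * phi / (lambda_Xe + sigma_Xe * phi)
Numerator = (0.0603 + 0.0029) * 0.374 * 9.9132e+13 = 2.343163e+12
Denominator = 2.09e-5 + 2.6e-18 * 9.9132e+13 = 2.786432e-04
Xe_eq = 2.343163e+12 / 2.786432e-04 = 8.4092e+15 /cm^3

8.4092e+15


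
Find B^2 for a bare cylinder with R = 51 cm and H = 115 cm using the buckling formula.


B^2 = (2.405/R)^2 + (pi/H)^2
B^2 = (2.405/51)^2 + (pi/115)^2
B^2 = 0.0029701 /cm^2

0.0029701


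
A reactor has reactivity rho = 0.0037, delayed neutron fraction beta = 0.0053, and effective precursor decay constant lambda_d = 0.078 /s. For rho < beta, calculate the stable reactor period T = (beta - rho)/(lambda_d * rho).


T = (beta - rho) / (lambda_d * rho)
T = (0.0053 - 0.0037) / (0.078 * 0.0037)
T = 5.5440 s

5.5440


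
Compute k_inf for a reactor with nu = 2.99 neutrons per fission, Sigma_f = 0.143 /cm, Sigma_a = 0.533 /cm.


k_inf = nu * Sigma_f / Sigma_a
k_inf = 2.99 * 0.143 / 0.533
k_inf = 0.80220

0.80220


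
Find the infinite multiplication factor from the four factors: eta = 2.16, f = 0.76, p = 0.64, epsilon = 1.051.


k_inf = eta * f * p * epsilon
k_inf = 2.16 * 0.76 * 0.64 * 1.051
k_inf = 1.1042

1.1042


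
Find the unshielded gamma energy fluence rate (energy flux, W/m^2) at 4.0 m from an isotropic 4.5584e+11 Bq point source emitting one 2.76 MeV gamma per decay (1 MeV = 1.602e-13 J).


psi = A * E * 1.602e-13 / (4*pi*r^2)
psi = 4.5584e+11 * 2.76 * 1.602e-13 / (4*pi*4.0^2)
psi = 0.0010024 W/m^2

0.0010024


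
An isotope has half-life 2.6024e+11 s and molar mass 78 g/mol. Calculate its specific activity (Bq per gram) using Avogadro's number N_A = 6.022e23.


lambda = ln(2) / t_half = ln(2) / 2.6024e+11 = 2.663492e-12 /s
SA = lambda * N_A / M
SA = 2.663492e-12 * 6.022e23 / 78
SA = 2.0564e+10 Bq/g

2.0564e+10


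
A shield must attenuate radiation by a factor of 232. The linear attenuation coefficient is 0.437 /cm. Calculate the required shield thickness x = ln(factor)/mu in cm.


x = ln(factor) / mu
x = ln(232) / 0.437
x = 12.464 cm

12.464


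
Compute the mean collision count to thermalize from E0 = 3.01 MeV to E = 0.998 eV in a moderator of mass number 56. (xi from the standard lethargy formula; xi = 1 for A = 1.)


xi = 1 + (A-1)^2/(2A)*ln((A-1)/(A+1)) = 0.03529286 (for A = 56)
n = ln(E0/E) / xi
n = ln(3.01e6 / 0.998) / 0.03529286
n = ln(3.016032e+06) / 0.03529286 = 422.73

422.73


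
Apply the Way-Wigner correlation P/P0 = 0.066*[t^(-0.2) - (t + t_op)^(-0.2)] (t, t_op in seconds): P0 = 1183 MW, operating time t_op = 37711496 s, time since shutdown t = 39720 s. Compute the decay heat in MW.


P/P0 = 0.066 * [t^(-0.2) - (t + t_op)^(-0.2)]
P/P0 = 0.066 * [39720^(-0.2) - (39720 + 37711496)^(-0.2)]
P/P0 = 0.066 * [0.1202813 - 0.03052206] = 0.005924110
P = 1183 * 0.005924110 = 7.0082 MW

7.0082


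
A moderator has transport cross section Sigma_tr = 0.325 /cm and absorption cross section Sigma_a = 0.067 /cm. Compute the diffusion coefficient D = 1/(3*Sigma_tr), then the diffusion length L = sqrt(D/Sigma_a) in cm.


D = 1 / (3 * Sigma_tr) = 1 / (3 * 0.325) = 1.025641 cm
L = sqrt(D / Sigma_a)
L = sqrt(1.025641 / 0.067)
L = 3.9126 cm

3.9126


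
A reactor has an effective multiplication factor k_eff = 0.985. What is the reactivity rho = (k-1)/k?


rho = (k_eff - 1) / k_eff
rho = (0.985 - 1) / 0.985
rho = -0.015228

-0.015228


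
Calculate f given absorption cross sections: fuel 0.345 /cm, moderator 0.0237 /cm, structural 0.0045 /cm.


f = Sigma_a_fuel / (Sigma_a_fuel + Sigma_a_mod + Sigma_a_other)
f = 0.345 / (0.345 + 0.0237 + 0.0045)
f = 0.92444

0.92444


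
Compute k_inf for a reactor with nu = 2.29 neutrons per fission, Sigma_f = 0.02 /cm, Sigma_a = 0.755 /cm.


k_inf = nu * Sigma_f / Sigma_a
k_inf = 2.29 * 0.02 / 0.755
k_inf = 0.060662

0.060662


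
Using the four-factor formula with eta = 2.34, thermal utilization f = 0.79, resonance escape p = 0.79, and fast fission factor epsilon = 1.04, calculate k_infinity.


k_inf = eta * f * p * epsilon
k_inf = 2.34 * 0.79 * 0.79 * 1.04
k_inf = 1.5188

1.5188


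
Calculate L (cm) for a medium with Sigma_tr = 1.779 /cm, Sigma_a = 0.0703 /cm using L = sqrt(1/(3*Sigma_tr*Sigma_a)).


D = 1 / (3 * Sigma_tr) = 1 / (3 * 1.779) = 0.1873712 cm
L = sqrt(D / Sigma_a)
L = sqrt(0.1873712 / 0.0703)
L = 1.6326 cm

1.6326


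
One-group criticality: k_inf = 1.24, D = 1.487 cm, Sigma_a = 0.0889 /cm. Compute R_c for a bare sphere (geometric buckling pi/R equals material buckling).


L^2 = D / Sigma_a = 1.487 / 0.0889 = 16.72666 cm^2
B_m^2 = (k_inf - 1) / L^2 = (1.24 - 1) / 16.72666 = 0.01434835 /cm^2
For a bare sphere: B_g = pi/R, so R_c = pi / sqrt(B_m^2)
R_c = pi / sqrt(0.01434835) = 26.227 cm

26.227


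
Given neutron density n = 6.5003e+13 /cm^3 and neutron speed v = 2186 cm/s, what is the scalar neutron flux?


phi = n * v
phi = 6.5003e+13 * 2186
phi = 1.4210e+17 /cm^2/s

1.4210e+17


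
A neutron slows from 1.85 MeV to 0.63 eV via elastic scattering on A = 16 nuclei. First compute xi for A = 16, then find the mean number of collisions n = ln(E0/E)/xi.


xi = 1 + (A-1)^2/(2A)*ln((A-1)/(A+1)) = 0.1199467 (for A = 16)
n = ln(E0/E) / xi
n = ln(1.85e6 / 0.63) / 0.1199467
n = ln(2.936508e+06) / 0.1199467 = 124.16

124.16


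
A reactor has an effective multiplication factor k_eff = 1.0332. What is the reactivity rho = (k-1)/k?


rho = (k_eff - 1) / k_eff
rho = (1.0332 - 1) / 1.0332
rho = 0.032133

0.032133


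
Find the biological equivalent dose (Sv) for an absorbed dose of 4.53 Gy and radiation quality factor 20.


H = D * Q
H = 4.53 * 20
H = 90.600 Sv

90.600


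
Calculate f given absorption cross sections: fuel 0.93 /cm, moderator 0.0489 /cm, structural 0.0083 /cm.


f = Sigma_a_fuel / (Sigma_a_fuel + Sigma_a_mod + Sigma_a_other)
f = 0.93 / (0.93 + 0.0489 + 0.0083)
f = 0.94206

0.94206


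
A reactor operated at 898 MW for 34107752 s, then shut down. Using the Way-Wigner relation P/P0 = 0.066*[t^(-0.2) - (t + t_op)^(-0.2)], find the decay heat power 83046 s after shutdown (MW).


P/P0 = 0.066 * [t^(-0.2) - (t + t_op)^(-0.2)]
P/P0 = 0.066 * [83046^(-0.2) - (83046 + 34107752)^(-0.2)]
P/P0 = 0.066 * [0.1037854 - 0.03113280] = 0.004795072
P = 898 * 0.004795072 = 4.3060 MW

4.3060


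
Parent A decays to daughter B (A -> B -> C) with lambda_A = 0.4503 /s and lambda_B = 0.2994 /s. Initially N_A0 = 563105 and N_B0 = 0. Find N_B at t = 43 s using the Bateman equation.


N_B(t) = lambda_A * N_A0 / (lambda_B - lambda_A) * [exp(-lambda_A*t) - exp(-lambda_B*t)]
exp(-0.4503*43) = 3.897619e-09; exp(-0.2994*43) = 2.563339e-06
N_B = 0.4503 * 563105 / (0.2994 - 0.4503) * (3.897619e-09 - 2.563339e-06)
N_B = 4.3008

4.3008


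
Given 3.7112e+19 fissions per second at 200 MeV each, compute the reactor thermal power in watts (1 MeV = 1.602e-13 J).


P = fission_rate * E_MeV * 1.602e-13
P = 3.7112e+19 * 200 * 1.602e-13
P = 1.1891e+09 W

1.1891e+09


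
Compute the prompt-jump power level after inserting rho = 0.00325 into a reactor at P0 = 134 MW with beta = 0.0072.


P1/P0 = beta / (beta - rho)
P1/P0 = 0.0072 / (0.0072 - 0.00325) = 1.822785
P1 = 134 * 1.822785 = 244.25 MW

244.25


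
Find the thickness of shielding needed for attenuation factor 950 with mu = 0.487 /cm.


x = ln(factor) / mu
x = ln(950) / 0.487
x = 14.079 cm

14.079


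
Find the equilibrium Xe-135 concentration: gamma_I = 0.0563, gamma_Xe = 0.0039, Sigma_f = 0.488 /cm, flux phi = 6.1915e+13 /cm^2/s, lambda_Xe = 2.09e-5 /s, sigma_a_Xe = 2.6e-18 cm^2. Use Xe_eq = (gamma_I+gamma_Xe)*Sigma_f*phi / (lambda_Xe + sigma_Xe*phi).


Xe_eq = (gamma_I + gamma_Xe) * Sigma_f * phi / (lambda_Xe + sigma_Xe * phi)
Numerator = (0.0563 + 0.0039) * 0.488 * 6.1915e+13 = 1.818914e+12
Denominator = 2.09e-5 + 2.6e-18 * 6.1915e+13 = 1.818790e-04
Xe_eq = 1.818914e+12 / 1.818790e-04 = 1.0001e+16 /cm^3

1.0001e+16


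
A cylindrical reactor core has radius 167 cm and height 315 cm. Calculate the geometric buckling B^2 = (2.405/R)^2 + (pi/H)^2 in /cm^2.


B^2 = (2.405/R)^2 + (pi/H)^2
B^2 = (2.405/167)^2 + (pi/315)^2
B^2 = 3.0686e-04 /cm^2

3.0686e-04


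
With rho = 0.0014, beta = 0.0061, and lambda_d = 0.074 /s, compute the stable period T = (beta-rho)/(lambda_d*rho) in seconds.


T = (beta - rho) / (lambda_d * rho)
T = (0.0061 - 0.0014) / (0.074 * 0.0014)
T = 45.367 s

45.367


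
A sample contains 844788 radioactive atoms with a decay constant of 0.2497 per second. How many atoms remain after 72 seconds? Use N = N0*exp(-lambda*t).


N = N0 * exp(-lambda * t)
N = 844788 * exp(-0.2497 * 72)
N = 0.013147

0.013147


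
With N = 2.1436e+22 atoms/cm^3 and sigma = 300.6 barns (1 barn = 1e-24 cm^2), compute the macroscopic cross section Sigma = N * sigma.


Sigma = N * sigma_barns * 1e-24
Sigma = 2.1436e+22 * 300.6 * 1e-24
Sigma = 6.4437 /cm

6.4437


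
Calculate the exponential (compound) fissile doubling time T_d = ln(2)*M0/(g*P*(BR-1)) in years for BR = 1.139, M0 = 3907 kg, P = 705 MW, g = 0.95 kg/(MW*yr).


Breeding gain G = BR - 1 = 1.139 - 1 = 0.139
Fissile production rate = g * P * G = 0.95 * 705 * 0.139 = 93.09525 kg/yr
T_d = ln(2) * M0 / (g * P * G)
T_d = ln(2) * 3907 / 93.09525 = 29.090 yr

29.090


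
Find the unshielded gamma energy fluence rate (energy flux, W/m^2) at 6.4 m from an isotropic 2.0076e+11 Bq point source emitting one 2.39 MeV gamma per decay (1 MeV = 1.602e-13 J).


psi = A * E * 1.602e-13 / (4*pi*r^2)
psi = 2.0076e+11 * 2.39 * 1.602e-13 / (4*pi*6.4^2)
psi = 1.4934e-04 W/m^2

1.4934e-04


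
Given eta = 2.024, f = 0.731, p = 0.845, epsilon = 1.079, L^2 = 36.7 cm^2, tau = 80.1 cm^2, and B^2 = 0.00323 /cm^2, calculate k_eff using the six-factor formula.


k_inf = eta*f*p*eps = 2.024*0.731*0.845*1.079 = 1.348982
P_TNL = 1/(1 + L^2*B^2) = 1/(1 + 36.7*0.00323) = 0.8940218
P_FNL = exp(-B^2*tau) = exp(-0.00323*80.1) = 0.7720368
k_eff = k_inf * P_TNL * P_FNL = 1.348982 * 0.8940218 * 0.7720368
k_eff = 0.93109

0.93109


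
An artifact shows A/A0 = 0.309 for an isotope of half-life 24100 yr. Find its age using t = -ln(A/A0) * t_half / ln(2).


lambda = ln(2) / t_half = ln(2) / 24100 = 2.876129e-05 /yr
t = -ln(A/A0) / lambda
t = -ln(0.309) / 2.876129e-05
t = 40833 yr

40833


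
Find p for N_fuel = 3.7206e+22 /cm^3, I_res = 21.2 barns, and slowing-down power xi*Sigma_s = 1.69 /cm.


p = exp(-N * I * 1e-24 / (xi*Sigma_s))
p = exp(-3.7206e+22 * 21.2 * 1e-24 / 1.69)
p = 0.62705

0.62705


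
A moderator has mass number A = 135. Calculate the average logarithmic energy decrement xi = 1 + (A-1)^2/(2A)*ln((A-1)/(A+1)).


xi = 1 + (A-1)^2/(2A) * ln((A-1)/(A+1))
xi = 1 + (135-1)^2/(2*135) * ln((135-1)/(135 +1))
xi = 0.014742

0.014742


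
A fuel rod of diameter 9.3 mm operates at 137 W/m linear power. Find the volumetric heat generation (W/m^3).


r = D / 2 / 1000 = 9.3 / 2 / 1000 = 0.00465 m
q''' = q' / (pi * r^2)
q''' = 137 / (pi * 0.00465^2)
q''' = 2.0168e+06 W/m^3

2.0168e+06


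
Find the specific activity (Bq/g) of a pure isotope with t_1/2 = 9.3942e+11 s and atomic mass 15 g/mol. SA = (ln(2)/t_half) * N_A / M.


lambda = ln(2) / t_half = ln(2) / 9.3942e+11 = 7.378459e-13 /s
SA = lambda * N_A / M
SA = 7.378459e-13 * 6.022e23 / 15
SA = 2.9622e+10 Bq/g

2.9622e+10


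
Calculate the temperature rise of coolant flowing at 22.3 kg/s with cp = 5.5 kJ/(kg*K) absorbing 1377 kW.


dT = Q / (m_dot * cp)
dT = 1377 / (22.3 * 5.5)
dT = 11.227 C

11.227


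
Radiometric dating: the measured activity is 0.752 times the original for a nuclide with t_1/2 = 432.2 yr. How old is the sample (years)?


lambda = ln(2) / t_half = ln(2) / 432.2 = 0.001603765 /yr
t = -ln(A/A0) / lambda
t = -ln(0.752) / 0.001603765
t = 177.72 yr

177.72


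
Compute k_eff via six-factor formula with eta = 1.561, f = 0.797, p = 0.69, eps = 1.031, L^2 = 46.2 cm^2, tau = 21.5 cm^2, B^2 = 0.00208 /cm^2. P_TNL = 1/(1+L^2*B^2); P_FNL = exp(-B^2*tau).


k_inf = eta*f*p*eps = 1.561*0.797*0.69*1.031 = 0.8850524
P_TNL = 1/(1 + L^2*B^2) = 1/(1 + 46.2*0.00208) = 0.9123288
P_FNL = exp(-B^2*tau) = exp(-0.00208*21.5) = 0.9562652
k_eff = k_inf * P_TNL * P_FNL = 0.8850524 * 0.9123288 * 0.9562652
k_eff = 0.77214

0.77214


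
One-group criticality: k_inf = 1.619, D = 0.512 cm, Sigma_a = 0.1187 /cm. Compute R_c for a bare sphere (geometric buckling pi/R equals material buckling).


L^2 = D / Sigma_a = 0.512 / 0.1187 = 4.313395 cm^2
B_m^2 = (k_inf - 1) / L^2 = (1.619 - 1) / 4.313395 = 0.1435064 /cm^2
For a bare sphere: B_g = pi/R, so R_c = pi / sqrt(B_m^2)
R_c = pi / sqrt(0.1435064) = 8.2930 cm

8.2930


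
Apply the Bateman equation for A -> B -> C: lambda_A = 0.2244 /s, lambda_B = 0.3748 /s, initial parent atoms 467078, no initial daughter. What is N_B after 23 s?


N_B(t) = lambda_A * N_A0 / (lambda_B - lambda_A) * [exp(-lambda_A*t) - exp(-lambda_B*t)]
exp(-0.2244*23) = 0.005734814; exp(-0.3748*23) = 1.803881e-04
N_B = 0.2244 * 467078 / (0.3748 - 0.2244) * (0.005734814 - 1.803881e-04)
N_B = 3870.8

3870.8


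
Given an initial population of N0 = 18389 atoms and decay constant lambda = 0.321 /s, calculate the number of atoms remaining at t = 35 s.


N = N0 * exp(-lambda * t)
N = 18389 * exp(-0.321 * 35)
N = 0.24281

0.24281


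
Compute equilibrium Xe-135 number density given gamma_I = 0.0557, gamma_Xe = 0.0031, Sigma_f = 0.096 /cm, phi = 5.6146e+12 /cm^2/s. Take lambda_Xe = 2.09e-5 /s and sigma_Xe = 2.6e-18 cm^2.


Xe_eq = (gamma_I + gamma_Xe) * Sigma_f * phi / (lambda_Xe + sigma_Xe * phi)
Numerator = (0.0557 + 0.0031) * 0.096 * 5.6146e+12 = 3.169329e+10
Denominator = 2.09e-5 + 2.6e-18 * 5.6146e+12 = 3.549796e-05
Xe_eq = 3.169329e+10 / 3.549796e-05 = 8.9282e+14 /cm^3

8.9282e+14


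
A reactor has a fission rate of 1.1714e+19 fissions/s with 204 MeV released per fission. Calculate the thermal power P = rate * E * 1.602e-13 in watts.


P = fission_rate * E_MeV * 1.602e-13
P = 1.1714e+19 * 204 * 1.602e-13
P = 3.8282e+08 W

3.8282e+08


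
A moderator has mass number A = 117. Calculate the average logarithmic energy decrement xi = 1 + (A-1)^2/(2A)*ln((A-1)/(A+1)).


xi = 1 + (A-1)^2/(2A) * ln((A-1)/(A+1))
xi = 1 + (117-1)^2/(2*117) * ln((117-1)/(117 +1))
xi = 0.016997

0.016997


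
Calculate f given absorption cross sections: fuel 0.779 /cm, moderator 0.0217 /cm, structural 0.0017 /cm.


f = Sigma_a_fuel / (Sigma_a_fuel + Sigma_a_mod + Sigma_a_other)
f = 0.779 / (0.779 + 0.0217 + 0.0017)
f = 0.97084

0.97084


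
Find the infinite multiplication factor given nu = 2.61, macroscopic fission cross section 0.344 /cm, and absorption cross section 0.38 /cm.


k_inf = nu * Sigma_f / Sigma_a
k_inf = 2.61 * 0.344 / 0.38
k_inf = 2.3627

2.3627


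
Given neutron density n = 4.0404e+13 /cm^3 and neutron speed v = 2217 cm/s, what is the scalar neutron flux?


phi = n * v
phi = 4.0404e+13 * 2217
phi = 8.9576e+16 /cm^2/s

8.9576e+16


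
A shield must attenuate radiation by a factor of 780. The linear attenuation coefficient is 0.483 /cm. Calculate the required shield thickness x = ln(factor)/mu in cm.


x = ln(factor) / mu
x = ln(780) / 0.483
x = 13.787 cm

13.787


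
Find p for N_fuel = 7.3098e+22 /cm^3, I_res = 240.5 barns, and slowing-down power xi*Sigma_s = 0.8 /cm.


p = exp(-N * I * 1e-24 / (xi*Sigma_s))
p = exp(-7.3098e+22 * 240.5 * 1e-24 / 0.8)
p = 2.8598e-10

2.8598e-10


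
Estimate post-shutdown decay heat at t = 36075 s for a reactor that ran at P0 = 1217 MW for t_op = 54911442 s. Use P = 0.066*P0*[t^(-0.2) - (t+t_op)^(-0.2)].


P/P0 = 0.066 * [t^(-0.2) - (t + t_op)^(-0.2)]
P/P0 = 0.066 * [36075^(-0.2) - (36075 + 54911442)^(-0.2)]
P/P0 = 0.066 * [0.1226193 - 0.02831460] = 0.006224110
P = 1217 * 0.006224110 = 7.5747 MW

7.5747


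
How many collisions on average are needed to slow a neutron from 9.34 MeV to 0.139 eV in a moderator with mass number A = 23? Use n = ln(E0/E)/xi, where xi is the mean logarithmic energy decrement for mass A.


xi = 1 + (A-1)^2/(2A)*ln((A-1)/(A+1)) = 0.08448899 (for A = 23)
n = ln(E0/E) / xi
n = ln(9.34e6 / 0.139) / 0.08448899
n = ln(6.719424e+07) / 0.08448899 = 213.32

213.32


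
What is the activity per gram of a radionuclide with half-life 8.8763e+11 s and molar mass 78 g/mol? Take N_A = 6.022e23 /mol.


lambda = ln(2) / t_half = ln(2) / 8.8763e+11 = 7.808965e-13 /s
SA = lambda * N_A / M
SA = 7.808965e-13 * 6.022e23 / 78
SA = 6.0289e+09 Bq/g

6.0289e+09


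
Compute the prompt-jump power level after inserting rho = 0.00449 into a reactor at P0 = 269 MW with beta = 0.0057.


P1/P0 = beta / (beta - rho)
P1/P0 = 0.0057 / (0.0057 - 0.00449) = 4.710744
P1 = 269 * 4.710744 = 1267.2 MW

1267.2


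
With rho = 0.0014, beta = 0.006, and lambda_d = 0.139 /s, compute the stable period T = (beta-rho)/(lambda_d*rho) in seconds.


T = (beta - rho) / (lambda_d * rho)
T = (0.006 - 0.0014) / (0.139 * 0.0014)
T = 23.638 s

23.638


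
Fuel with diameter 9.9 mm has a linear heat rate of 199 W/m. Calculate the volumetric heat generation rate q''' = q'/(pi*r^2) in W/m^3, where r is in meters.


r = D / 2 / 1000 = 9.9 / 2 / 1000 = 0.00495 m
q''' = q' / (pi * r^2)
q''' = 199 / (pi * 0.00495^2)
q''' = 2.5852e+06 W/m^3

2.5852e+06


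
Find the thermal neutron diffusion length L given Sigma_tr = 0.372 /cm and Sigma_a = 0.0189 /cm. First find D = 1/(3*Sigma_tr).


D = 1 / (3 * Sigma_tr) = 1 / (3 * 0.372) = 0.8960573 cm
L = sqrt(D / Sigma_a)
L = sqrt(0.8960573 / 0.0189)
L = 6.8855 cm

6.8855


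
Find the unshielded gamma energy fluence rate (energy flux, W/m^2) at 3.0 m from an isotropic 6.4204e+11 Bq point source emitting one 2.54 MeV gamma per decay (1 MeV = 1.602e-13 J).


psi = A * E * 1.602e-13 / (4*pi*r^2)
psi = 6.4204e+11 * 2.54 * 1.602e-13 / (4*pi*3.0^2)
psi = 0.0023100 W/m^2

0.0023100


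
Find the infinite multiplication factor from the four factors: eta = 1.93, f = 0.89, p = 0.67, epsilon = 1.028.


k_inf = eta * f * p * epsilon
k_inf = 1.93 * 0.89 * 0.67 * 1.028
k_inf = 1.1831

1.1831


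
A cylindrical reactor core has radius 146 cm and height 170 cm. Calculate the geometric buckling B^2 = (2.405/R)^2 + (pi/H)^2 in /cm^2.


B^2 = (2.405/R)^2 + (pi/H)^2
B^2 = (2.405/146)^2 + (pi/170)^2
B^2 = 6.1286e-04 /cm^2

6.1286e-04


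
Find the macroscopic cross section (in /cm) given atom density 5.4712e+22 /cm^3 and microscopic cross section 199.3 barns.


Sigma = N * sigma_barns * 1e-24
Sigma = 5.4712e+22 * 199.3 * 1e-24
Sigma = 10.904 /cm

10.904


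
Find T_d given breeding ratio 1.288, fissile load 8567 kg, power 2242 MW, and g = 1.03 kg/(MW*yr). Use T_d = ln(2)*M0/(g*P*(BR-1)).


Breeding gain G = BR - 1 = 1.288 - 1 = 0.288
Fissile production rate = g * P * G = 1.03 * 2242 * 0.288 = 665.06688 kg/yr
T_d = ln(2) * M0 / (g * P * G)
T_d = ln(2) * 8567 / 665.06688 = 8.9287 yr

8.9287


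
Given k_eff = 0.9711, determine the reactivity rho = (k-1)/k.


rho = (k_eff - 1) / k_eff
rho = (0.9711 - 1) / 0.9711
rho = -0.029760

-0.029760


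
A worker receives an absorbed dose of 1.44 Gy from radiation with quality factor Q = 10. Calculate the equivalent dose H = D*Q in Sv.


H = D * Q
H = 1.44 * 10
H = 14.400 Sv

14.400


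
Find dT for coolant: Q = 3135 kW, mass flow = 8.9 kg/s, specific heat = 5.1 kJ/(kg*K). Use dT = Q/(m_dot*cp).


dT = Q / (m_dot * cp)
dT = 3135 / (8.9 * 5.1)
dT = 69.068 C

69.068


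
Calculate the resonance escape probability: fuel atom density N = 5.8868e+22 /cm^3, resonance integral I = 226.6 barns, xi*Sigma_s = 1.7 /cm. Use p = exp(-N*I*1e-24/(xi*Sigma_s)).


p = exp(-N * I * 1e-24 / (xi*Sigma_s))
p = exp(-5.8868e+22 * 226.6 * 1e-24 / 1.7)
p = 3.9102e-04

3.9102e-04


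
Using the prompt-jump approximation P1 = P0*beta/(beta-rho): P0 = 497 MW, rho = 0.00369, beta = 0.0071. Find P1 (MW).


P1/P0 = beta / (beta - rho)
P1/P0 = 0.0071 / (0.0071 - 0.00369) = 2.082111
P1 = 497 * 2.082111 = 1034.8 MW

1034.8


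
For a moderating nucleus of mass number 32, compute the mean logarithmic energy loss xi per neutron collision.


xi = 1 + (A-1)^2/(2A) * ln((A-1)/(A+1))
xi = 1 + (32-1)^2/(2*32) * ln((32-1)/(32 +1))
xi = 0.061218

0.061218


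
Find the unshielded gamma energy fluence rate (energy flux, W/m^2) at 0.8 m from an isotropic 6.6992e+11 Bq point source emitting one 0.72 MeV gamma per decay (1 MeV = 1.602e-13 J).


psi = A * E * 1.602e-13 / (4*pi*r^2)
psi = 6.6992e+11 * 0.72 * 1.602e-13 / (4*pi*0.8^2)
psi = 0.0096079 W/m^2

0.0096079


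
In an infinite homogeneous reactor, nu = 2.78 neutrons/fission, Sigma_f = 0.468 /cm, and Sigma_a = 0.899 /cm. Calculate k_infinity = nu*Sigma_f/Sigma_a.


k_inf = nu * Sigma_f / Sigma_a
k_inf = 2.78 * 0.468 / 0.899
k_inf = 1.4472

1.4472


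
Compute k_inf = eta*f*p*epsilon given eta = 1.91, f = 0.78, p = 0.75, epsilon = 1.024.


k_inf = eta * f * p * epsilon
k_inf = 1.91 * 0.78 * 0.75 * 1.024
k_inf = 1.1442

1.1442


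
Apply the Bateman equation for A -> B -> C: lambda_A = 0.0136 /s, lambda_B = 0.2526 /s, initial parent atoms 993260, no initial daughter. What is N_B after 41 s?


N_B(t) = lambda_A * N_A0 / (lambda_B - lambda_A) * [exp(-lambda_A*t) - exp(-lambda_B*t)]
exp(-0.0136*41) = 0.5725816; exp(-0.2526*41) = 3.178233e-05
N_B = 0.0136 * 993260 / (0.2526 - 0.0136) * (0.5725816 - 3.178233e-05)
N_B = 32361

32361


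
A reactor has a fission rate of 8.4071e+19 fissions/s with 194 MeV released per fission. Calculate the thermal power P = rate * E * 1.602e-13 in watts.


P = fission_rate * E_MeV * 1.602e-13
P = 8.4071e+19 * 194 * 1.602e-13
P = 2.6128e+09 W

2.6128e+09


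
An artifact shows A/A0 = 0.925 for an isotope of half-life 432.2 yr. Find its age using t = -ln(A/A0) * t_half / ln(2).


lambda = ln(2) / t_half = ln(2) / 432.2 = 0.001603765 /yr
t = -ln(A/A0) / lambda
t = -ln(0.925) / 0.001603765
t = 48.612 yr

48.612


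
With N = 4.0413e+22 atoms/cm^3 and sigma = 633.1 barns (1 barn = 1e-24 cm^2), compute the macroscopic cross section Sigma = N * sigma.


Sigma = N * sigma_barns * 1e-24
Sigma = 4.0413e+22 * 633.1 * 1e-24
Sigma = 25.585 /cm

25.585


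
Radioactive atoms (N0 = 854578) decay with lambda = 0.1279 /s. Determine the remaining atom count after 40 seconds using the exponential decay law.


N = N0 * exp(-lambda * t)
N = 854578 * exp(-0.1279 * 40)
N = 5127.4

5127.4


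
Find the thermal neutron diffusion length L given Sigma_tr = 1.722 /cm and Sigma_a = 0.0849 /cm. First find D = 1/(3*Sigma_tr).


D = 1 / (3 * Sigma_tr) = 1 / (3 * 1.722) = 0.1935734 cm
L = sqrt(D / Sigma_a)
L = sqrt(0.1935734 / 0.0849)
L = 1.5100 cm

1.5100


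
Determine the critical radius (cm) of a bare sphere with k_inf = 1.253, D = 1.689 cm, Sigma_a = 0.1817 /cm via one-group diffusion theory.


L^2 = D / Sigma_a = 1.689 / 0.1817 = 9.295542 cm^2
B_m^2 = (k_inf - 1) / L^2 = (1.253 - 1) / 9.295542 = 0.02721735 /cm^2
For a bare sphere: B_g = pi/R, so R_c = pi / sqrt(B_m^2)
R_c = pi / sqrt(0.02721735) = 19.043 cm

19.043


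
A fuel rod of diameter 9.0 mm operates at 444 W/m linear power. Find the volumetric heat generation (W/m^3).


r = D / 2 / 1000 = 9.0 / 2 / 1000 = 0.0045 m
q''' = q' / (pi * r^2)
q''' = 444 / (pi * 0.0045^2)
q''' = 6.9792e+06 W/m^3

6.9792e+06


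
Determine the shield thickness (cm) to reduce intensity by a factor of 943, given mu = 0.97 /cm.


x = ln(factor) / mu
x = ln(943) / 0.97
x = 7.0609 cm

7.0609


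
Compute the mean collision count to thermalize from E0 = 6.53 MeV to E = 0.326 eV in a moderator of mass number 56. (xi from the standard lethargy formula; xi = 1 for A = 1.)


xi = 1 + (A-1)^2/(2A)*ln((A-1)/(A+1)) = 0.03529286 (for A = 56)
n = ln(E0/E) / xi
n = ln(6.53e6 / 0.326) / 0.03529286
n = ln(2.003067e+07) / 0.03529286 = 476.38

476.38


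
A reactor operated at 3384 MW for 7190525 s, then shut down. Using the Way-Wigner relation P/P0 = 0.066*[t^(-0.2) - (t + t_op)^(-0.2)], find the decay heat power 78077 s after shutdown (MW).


P/P0 = 0.066 * [t^(-0.2) - (t + t_op)^(-0.2)]
P/P0 = 0.066 * [78077^(-0.2) - (78077 + 7190525)^(-0.2)]
P/P0 = 0.066 * [0.1050740 - 0.04243359] = 0.004134267
P = 3384 * 0.004134267 = 13.990 MW

13.990


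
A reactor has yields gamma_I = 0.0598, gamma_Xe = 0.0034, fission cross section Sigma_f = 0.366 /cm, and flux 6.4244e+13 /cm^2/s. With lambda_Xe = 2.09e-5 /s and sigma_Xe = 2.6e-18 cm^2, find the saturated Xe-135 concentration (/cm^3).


Xe_eq = (gamma_I + gamma_Xe) * Sigma_f * phi / (lambda_Xe + sigma_Xe * phi)
Numerator = (0.0598 + 0.0034) * 0.366 * 6.4244e+13 = 1.486041e+12
Denominator = 2.09e-5 + 2.6e-18 * 6.4244e+13 = 1.879344e-04
Xe_eq = 1.486041e+12 / 1.879344e-04 = 7.9072e+15 /cm^3

7.9072e+15


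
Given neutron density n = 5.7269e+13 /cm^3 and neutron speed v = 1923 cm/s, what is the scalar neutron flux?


phi = n * v
phi = 5.7269e+13 * 1923
phi = 1.1013e+17 /cm^2/s

1.1013e+17


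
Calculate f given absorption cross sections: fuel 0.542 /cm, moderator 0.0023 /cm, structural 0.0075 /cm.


f = Sigma_a_fuel / (Sigma_a_fuel + Sigma_a_mod + Sigma_a_other)
f = 0.542 / (0.542 + 0.0023 + 0.0075)
f = 0.98224

0.98224


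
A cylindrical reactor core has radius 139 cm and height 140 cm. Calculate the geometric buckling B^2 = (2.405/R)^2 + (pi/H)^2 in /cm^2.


B^2 = (2.405/R)^2 + (pi/H)^2
B^2 = (2.405/139)^2 + (pi/140)^2
B^2 = 8.0292e-04 /cm^2

8.0292e-04


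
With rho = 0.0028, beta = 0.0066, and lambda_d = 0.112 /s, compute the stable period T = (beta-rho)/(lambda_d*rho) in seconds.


T = (beta - rho) / (lambda_d * rho)
T = (0.0066 - 0.0028) / (0.112 * 0.0028)
T = 12.117 s

12.117


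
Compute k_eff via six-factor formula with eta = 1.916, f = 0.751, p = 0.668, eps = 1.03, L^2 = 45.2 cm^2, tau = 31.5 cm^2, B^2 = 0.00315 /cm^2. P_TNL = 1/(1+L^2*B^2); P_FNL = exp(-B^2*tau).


k_inf = eta*f*p*eps = 1.916*0.751*0.668*1.03 = 0.9900318
P_TNL = 1/(1 + L^2*B^2) = 1/(1 + 45.2*0.00315) = 0.8753655
P_FNL = exp(-B^2*tau) = exp(-0.00315*31.5) = 0.9055389
k_eff = k_inf * P_TNL * P_FNL = 0.9900318 * 0.8753655 * 0.9055389
k_eff = 0.78478

0.78478


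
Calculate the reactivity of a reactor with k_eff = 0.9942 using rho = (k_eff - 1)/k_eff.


rho = (k_eff - 1) / k_eff
rho = (0.9942 - 1) / 0.9942
rho = -0.0058338

-0.0058338


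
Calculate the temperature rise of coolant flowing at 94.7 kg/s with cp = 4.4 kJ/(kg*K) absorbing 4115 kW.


dT = Q / (m_dot * cp)
dT = 4115 / (94.7 * 4.4)
dT = 9.8757 C

9.8757


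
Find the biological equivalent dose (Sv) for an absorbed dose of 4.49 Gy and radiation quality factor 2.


H = D * Q
H = 4.49 * 2
H = 8.9800 Sv

8.9800


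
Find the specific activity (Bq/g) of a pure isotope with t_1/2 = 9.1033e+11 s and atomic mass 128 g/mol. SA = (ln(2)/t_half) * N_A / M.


lambda = ln(2) / t_half = ln(2) / 9.1033e+11 = 7.614241e-13 /s
SA = lambda * N_A / M
SA = 7.614241e-13 * 6.022e23 / 128
SA = 3.5823e+09 Bq/g

3.5823e+09


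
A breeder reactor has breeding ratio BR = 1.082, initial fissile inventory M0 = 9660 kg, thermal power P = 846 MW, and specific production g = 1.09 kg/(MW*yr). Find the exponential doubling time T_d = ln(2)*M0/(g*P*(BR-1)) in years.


Breeding gain G = BR - 1 = 1.082 - 1 = 0.082
Fissile production rate = g * P * G = 1.09 * 846 * 0.082 = 75.61548 kg/yr
T_d = ln(2) * M0 / (g * P * G)
T_d = ln(2) * 9660 / 75.61548 = 88.551 yr

88.551


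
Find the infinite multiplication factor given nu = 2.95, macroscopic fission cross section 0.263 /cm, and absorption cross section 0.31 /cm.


k_inf = nu * Sigma_f / Sigma_a
k_inf = 2.95 * 0.263 / 0.31
k_inf = 2.5027

2.5027


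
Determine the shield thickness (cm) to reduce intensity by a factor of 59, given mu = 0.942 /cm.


x = ln(factor) / mu
x = ln(59) / 0.942
x = 4.3286 cm

4.3286


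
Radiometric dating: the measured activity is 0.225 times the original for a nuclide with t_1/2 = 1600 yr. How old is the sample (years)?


lambda = ln(2) / t_half = ln(2) / 1600 = 4.332170e-04 /yr
t = -ln(A/A0) / lambda
t = -ln(0.225) / 4.332170e-04
t = 3443.2 yr

3443.2


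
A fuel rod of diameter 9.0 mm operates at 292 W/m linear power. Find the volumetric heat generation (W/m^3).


r = D / 2 / 1000 = 9.0 / 2 / 1000 = 0.0045 m
q''' = q' / (pi * r^2)
q''' = 292 / (pi * 0.0045^2)
q''' = 4.5899e+06 W/m^3

4.5899e+06


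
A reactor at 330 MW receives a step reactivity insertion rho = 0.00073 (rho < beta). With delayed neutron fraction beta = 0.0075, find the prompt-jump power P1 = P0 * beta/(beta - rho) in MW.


P1/P0 = beta / (beta - rho)
P1/P0 = 0.0075 / (0.0075 - 0.00073) = 1.107829
P1 = 330 * 1.107829 = 365.58 MW

365.58


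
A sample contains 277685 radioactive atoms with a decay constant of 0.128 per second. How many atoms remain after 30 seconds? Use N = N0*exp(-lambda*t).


N = N0 * exp(-lambda * t)
N = 277685 * exp(-0.128 * 30)
N = 5968.5

5968.5


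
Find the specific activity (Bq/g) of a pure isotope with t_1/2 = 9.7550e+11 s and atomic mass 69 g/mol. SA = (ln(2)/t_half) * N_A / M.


lambda = ln(2) / t_half = ln(2) / 9.7550e+11 = 7.105558e-13 /s
SA = lambda * N_A / M
SA = 7.105558e-13 * 6.022e23 / 69
SA = 6.2014e+09 Bq/g

6.2014e+09


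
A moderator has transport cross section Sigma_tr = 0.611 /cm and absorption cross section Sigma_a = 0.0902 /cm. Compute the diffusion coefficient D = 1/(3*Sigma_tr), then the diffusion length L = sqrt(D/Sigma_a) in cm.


D = 1 / (3 * Sigma_tr) = 1 / (3 * 0.611) = 0.5455537 cm
L = sqrt(D / Sigma_a)
L = sqrt(0.5455537 / 0.0902)
L = 2.4593 cm

2.4593


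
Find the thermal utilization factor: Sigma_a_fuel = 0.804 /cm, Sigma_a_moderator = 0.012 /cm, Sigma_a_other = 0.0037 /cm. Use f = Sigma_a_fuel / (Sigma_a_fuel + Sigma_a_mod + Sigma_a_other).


f = Sigma_a_fuel / (Sigma_a_fuel + Sigma_a_mod + Sigma_a_other)
f = 0.804 / (0.804 + 0.012 + 0.0037)
f = 0.98085

0.98085


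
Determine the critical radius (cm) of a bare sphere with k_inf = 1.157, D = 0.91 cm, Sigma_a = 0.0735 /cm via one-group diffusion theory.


L^2 = D / Sigma_a = 0.91 / 0.0735 = 12.38095 cm^2
B_m^2 = (k_inf - 1) / L^2 = (1.157 - 1) / 12.38095 = 0.01268077 /cm^2
For a bare sphere: B_g = pi/R, so R_c = pi / sqrt(B_m^2)
R_c = pi / sqrt(0.01268077) = 27.898 cm

27.898


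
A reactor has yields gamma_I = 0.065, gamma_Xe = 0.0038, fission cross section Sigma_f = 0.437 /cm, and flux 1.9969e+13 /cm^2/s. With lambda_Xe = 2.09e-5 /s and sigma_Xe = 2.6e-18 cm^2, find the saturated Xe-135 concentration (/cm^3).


Xe_eq = (gamma_I + gamma_Xe) * Sigma_f * phi / (lambda_Xe + sigma_Xe * phi)
Numerator = (0.065 + 0.0038) * 0.437 * 1.9969e+13 = 6.003800e+11
Denominator = 2.09e-5 + 2.6e-18 * 1.9969e+13 = 7.281940e-05
Xe_eq = 6.003800e+11 / 7.281940e-05 = 8.2448e+15 /cm^3

8.2448e+15


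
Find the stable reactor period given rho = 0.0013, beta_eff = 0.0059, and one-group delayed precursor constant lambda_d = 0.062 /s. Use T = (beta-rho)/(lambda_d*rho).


T = (beta - rho) / (lambda_d * rho)
T = (0.0059 - 0.0013) / (0.062 * 0.0013)
T = 57.072 s

57.072


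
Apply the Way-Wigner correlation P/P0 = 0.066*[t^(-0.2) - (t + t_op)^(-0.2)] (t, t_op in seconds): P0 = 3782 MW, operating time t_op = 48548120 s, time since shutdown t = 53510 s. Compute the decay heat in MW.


P/P0 = 0.066 * [t^(-0.2) - (t + t_op)^(-0.2)]
P/P0 = 0.066 * [53510^(-0.2) - (53510 + 48548120)^(-0.2)]
P/P0 = 0.066 * [0.1133217 - 0.02901816] = 0.005564034
P = 3782 * 0.005564034 = 21.043 MW

21.043


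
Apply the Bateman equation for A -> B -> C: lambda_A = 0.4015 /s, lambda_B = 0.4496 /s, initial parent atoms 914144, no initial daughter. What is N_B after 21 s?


N_B(t) = lambda_A * N_A0 / (lambda_B - lambda_A) * [exp(-lambda_A*t) - exp(-lambda_B*t)]
exp(-0.4015*21) = 2.178944e-04; exp(-0.4496*21) = 7.935334e-05
N_B = 0.4015 * 914144 / (0.4496 - 0.4015) * (2.178944e-04 - 7.935334e-05)
N_B = 1057.1

1057.1


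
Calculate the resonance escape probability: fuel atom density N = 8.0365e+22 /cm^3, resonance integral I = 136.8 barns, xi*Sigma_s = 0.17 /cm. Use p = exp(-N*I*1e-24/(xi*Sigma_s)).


p = exp(-N * I * 1e-24 / (xi*Sigma_s))
p = exp(-8.0365e+22 * 136.8 * 1e-24 / 0.17)
p = 8.2053e-29

8.2053e-29


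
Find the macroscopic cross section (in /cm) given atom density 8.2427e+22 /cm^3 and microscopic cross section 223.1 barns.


Sigma = N * sigma_barns * 1e-24
Sigma = 8.2427e+22 * 223.1 * 1e-24
Sigma = 18.389 /cm

18.389


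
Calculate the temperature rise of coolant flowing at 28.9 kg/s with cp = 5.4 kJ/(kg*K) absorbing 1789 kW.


dT = Q / (m_dot * cp)
dT = 1789 / (28.9 * 5.4)
dT = 11.464 C

11.464


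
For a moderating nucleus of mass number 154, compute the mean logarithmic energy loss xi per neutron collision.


xi = 1 + (A-1)^2/(2A) * ln((A-1)/(A+1))
xi = 1 + (154-1)^2/(2*154) * ln((154-1)/(154 +1))
xi = 0.012931

0.012931


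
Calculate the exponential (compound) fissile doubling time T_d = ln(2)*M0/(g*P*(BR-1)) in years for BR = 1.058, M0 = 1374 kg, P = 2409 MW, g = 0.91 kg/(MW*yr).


Breeding gain G = BR - 1 = 1.058 - 1 = 0.058
Fissile production rate = g * P * G = 0.91 * 2409 * 0.058 = 127.14702 kg/yr
T_d = ln(2) * M0 / (g * P * G)
T_d = ln(2) * 1374 / 127.14702 = 7.4904 yr

7.4904


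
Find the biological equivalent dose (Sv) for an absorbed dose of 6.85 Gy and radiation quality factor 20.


H = D * Q
H = 6.85 * 20
H = 137.00 Sv

137.00


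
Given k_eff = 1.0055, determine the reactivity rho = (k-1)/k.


rho = (k_eff - 1) / k_eff
rho = (1.0055 - 1) / 1.0055
rho = 0.0054699

0.0054699


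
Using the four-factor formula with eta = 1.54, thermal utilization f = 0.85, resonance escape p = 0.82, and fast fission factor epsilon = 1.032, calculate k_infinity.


k_inf = eta * f * p * epsilon
k_inf = 1.54 * 0.85 * 0.82 * 1.032
k_inf = 1.1077

1.1077


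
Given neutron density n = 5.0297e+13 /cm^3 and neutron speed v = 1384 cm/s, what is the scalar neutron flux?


phi = n * v
phi = 5.0297e+13 * 1384
phi = 6.9611e+16 /cm^2/s

6.9611e+16


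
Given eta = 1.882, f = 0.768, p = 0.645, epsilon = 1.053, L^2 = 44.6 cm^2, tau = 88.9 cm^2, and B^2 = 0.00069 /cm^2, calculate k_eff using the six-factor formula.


k_inf = eta*f*p*eps = 1.882*0.768*0.645*1.053 = 0.9816777
P_TNL = 1/(1 + L^2*B^2) = 1/(1 + 44.6*0.00069) = 0.9701448
P_FNL = exp(-B^2*tau) = exp(-0.00069*88.9) = 0.9405025
k_eff = k_inf * P_TNL * P_FNL = 0.9816777 * 0.9701448 * 0.9405025
k_eff = 0.89571

0.89571


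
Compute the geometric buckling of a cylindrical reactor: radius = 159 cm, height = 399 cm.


B^2 = (2.405/R)^2 + (pi/H)^2
B^2 = (2.405/159)^2 + (pi/399)^2
B^2 = 2.9078e-04 /cm^2

2.9078e-04


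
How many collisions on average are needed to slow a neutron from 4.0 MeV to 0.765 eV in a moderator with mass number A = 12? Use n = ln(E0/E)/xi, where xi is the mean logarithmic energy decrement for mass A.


xi = 1 + (A-1)^2/(2A)*ln((A-1)/(A+1)) = 0.1577690 (for A = 12)
n = ln(E0/E) / xi
n = ln(4.0e6 / 0.765) / 0.1577690
n = ln(5.228758e+06) / 0.1577690 = 98.053

98.053


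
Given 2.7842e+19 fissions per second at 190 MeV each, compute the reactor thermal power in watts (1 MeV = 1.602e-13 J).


P = fission_rate * E_MeV * 1.602e-13
P = 2.7842e+19 * 190 * 1.602e-13
P = 8.4745e+08 W

8.4745e+08


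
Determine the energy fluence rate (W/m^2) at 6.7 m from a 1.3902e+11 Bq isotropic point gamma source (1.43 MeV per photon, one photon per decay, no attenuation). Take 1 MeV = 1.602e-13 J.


psi = A * E * 1.602e-13 / (4*pi*r^2)
psi = 1.3902e+11 * 1.43 * 1.602e-13 / (4*pi*6.7^2)
psi = 5.6457e-05 W/m^2

5.6457e-05


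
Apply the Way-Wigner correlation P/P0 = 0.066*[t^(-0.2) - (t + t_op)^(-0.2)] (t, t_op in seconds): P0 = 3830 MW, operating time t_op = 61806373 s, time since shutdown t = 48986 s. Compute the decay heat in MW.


P/P0 = 0.066 * [t^(-0.2) - (t + t_op)^(-0.2)]
P/P0 = 0.066 * [48986^(-0.2) - (48986 + 61806373)^(-0.2)]
P/P0 = 0.066 * [0.1153415 - 0.02765187] = 0.005787516
P = 3830 * 0.005787516 = 22.166 MW

22.166


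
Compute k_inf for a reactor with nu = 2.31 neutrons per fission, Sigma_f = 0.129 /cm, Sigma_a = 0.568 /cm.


k_inf = nu * Sigma_f / Sigma_a
k_inf = 2.31 * 0.129 / 0.568
k_inf = 0.52463

0.52463


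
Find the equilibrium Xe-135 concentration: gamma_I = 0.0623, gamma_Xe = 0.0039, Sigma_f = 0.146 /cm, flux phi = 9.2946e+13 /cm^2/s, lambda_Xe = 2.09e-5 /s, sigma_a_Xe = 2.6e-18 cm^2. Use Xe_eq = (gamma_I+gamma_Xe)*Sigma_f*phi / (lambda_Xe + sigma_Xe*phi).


Xe_eq = (gamma_I + gamma_Xe) * Sigma_f * phi / (lambda_Xe + sigma_Xe * phi)
Numerator = (0.0623 + 0.0039) * 0.146 * 9.2946e+13 = 8.983417e+11
Denominator = 2.09e-5 + 2.6e-18 * 9.2946e+13 = 2.625596e-04
Xe_eq = 8.983417e+11 / 2.625596e-04 = 3.4215e+15 /cm^3

3.4215e+15
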